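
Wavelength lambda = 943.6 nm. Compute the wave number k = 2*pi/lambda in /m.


k = 2 * pi / lambda
= 6.2832 / (943.6e-9)
= 6.2832 / 9.4360e-07
= 6.6587e+06 /m

6.6587e+06


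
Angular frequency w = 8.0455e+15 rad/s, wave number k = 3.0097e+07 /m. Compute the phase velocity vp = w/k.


vp = w / k
= 8.0455e+15 / 3.0097e+07
= 2.6732e+08 m/s

2.6732e+08


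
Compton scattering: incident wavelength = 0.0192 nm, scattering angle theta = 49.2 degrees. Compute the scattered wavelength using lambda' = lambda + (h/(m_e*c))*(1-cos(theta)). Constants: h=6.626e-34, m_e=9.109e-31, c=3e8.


Compton wavelength: h/(m_e*c) = 2.4247e-12 m
d_lambda = 2.4247e-12 * (1 - cos(49.2 deg))
= 2.4247e-12 * 0.346579
= 8.4035e-13 m = 0.00084 nm
lambda' = 0.0192 + 0.00084
= 0.02004 nm

0.02004


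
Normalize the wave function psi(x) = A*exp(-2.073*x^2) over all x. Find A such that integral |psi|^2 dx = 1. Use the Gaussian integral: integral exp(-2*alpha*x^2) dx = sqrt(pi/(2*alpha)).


integral |psi|^2 dx = A^2 * sqrt(pi/(2*alpha)) = 1
A^2 = sqrt(2*alpha/pi)
= sqrt(2 * 2.073 / pi)
= 1.148788
A = sqrt(1.148788)
= 1.0718

1.0718


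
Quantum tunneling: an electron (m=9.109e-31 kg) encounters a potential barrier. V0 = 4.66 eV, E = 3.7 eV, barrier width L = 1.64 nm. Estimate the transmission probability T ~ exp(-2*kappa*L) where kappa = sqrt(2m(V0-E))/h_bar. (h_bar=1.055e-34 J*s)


V0 - E = 0.96 eV = 1.5379e-19 J
kappa = sqrt(2 * m * (V0-E)) / h_bar
= sqrt(2 * 9.109e-31 * 1.5379e-19) / 1.055e-34
= 5.0172e+09 /m
2*kappa*L = 2 * 5.0172e+09 * 1.64e-9
= 16.4565
T = exp(-16.4565) = 7.128764e-08

7.128764e-08


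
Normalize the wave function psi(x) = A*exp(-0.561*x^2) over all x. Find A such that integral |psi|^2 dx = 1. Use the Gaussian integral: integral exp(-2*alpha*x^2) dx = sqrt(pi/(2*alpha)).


integral |psi|^2 dx = A^2 * sqrt(pi/(2*alpha)) = 1
A^2 = sqrt(2*alpha/pi)
= sqrt(2 * 0.561 / pi)
= 0.597615
A = sqrt(0.597615)
= 0.7731

0.7731


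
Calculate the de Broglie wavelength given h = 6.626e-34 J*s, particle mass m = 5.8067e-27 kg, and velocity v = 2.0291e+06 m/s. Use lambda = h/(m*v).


lambda = h / (m * v)
= 6.626e-34 / (5.8067e-27 * 2.0291e+06)
= 6.626e-34 / 1.1782e-20
= 5.6237e-14 m

5.6237e-14


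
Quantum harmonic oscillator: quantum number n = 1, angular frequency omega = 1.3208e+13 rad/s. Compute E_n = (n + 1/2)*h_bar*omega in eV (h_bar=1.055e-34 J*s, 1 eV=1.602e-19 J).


E = (n + 1/2) * h_bar * omega
= (1 + 0.5) * 1.055e-34 * 1.3208e+13
= 1.5 * 1.3934e-21
= 2.0902e-21 J
= 0.013 eV

0.013


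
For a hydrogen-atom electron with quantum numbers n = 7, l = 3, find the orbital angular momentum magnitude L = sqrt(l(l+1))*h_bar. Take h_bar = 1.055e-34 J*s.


L = sqrt(l*(l+1)) * h_bar
= sqrt(3 * 4) * 1.055e-34
= sqrt(12) * 1.055e-34
= 3.4641 * 1.055e-34
= 3.6546e-34 J*s

3.6546e-34


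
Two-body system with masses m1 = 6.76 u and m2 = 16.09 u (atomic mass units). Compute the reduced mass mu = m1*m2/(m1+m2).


mu = m1 * m2 / (m1 + m2)
= 6.76 * 16.09 / (6.76 + 16.09)
= 108.7684 / 22.85
= 4.7601 u

4.7601


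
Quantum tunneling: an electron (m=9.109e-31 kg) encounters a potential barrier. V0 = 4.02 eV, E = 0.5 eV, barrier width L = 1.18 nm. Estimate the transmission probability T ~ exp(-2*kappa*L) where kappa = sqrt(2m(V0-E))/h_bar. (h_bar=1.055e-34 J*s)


V0 - E = 3.52 eV = 5.6390e-19 J
kappa = sqrt(2 * m * (V0-E)) / h_bar
= sqrt(2 * 9.109e-31 * 5.6390e-19) / 1.055e-34
= 9.6073e+09 /m
2*kappa*L = 2 * 9.6073e+09 * 1.18e-9
= 22.6732
T = exp(-22.6732) = 1.422860e-10

1.422860e-10


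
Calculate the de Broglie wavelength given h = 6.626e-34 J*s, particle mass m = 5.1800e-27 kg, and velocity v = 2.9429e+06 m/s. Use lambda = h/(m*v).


lambda = h / (m * v)
= 6.626e-34 / (5.1800e-27 * 2.9429e+06)
= 6.626e-34 / 1.5244e-20
= 4.3466e-14 m

4.3466e-14


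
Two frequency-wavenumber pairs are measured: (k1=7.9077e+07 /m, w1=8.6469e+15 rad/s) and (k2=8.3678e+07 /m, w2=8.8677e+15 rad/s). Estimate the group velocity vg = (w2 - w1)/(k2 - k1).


vg = (w2 - w1) / (k2 - k1)
= (8.8677e+15 - 8.6469e+15) / (8.3678e+07 - 7.9077e+07)
= 2.2080e+14 / 4.6010e+06
= 4.7990e+07 m/s

4.7990e+07


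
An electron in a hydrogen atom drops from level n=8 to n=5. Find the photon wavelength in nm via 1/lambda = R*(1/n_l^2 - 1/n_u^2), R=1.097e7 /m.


1/lambda = R * (1/n_l^2 - 1/n_u^2)
= 1.097e7 * (1/5^2 - 1/8^2)
= 1.097e7 * (0.04 - 0.015625)
= 1.097e7 * 0.024375
= 2.6739e+05 /m
lambda = 1 / 2.6739e+05 = 3739.8032 nm

3739.8032


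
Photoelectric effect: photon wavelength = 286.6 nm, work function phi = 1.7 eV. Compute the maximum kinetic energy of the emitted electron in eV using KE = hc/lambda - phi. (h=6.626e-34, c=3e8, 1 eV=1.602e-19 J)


E_photon = hc / lambda
= (6.626e-34)(3e8) / (286.6e-9)
= 6.9358e-19 J
= 4.3295 eV
KE = E_photon - phi
= 4.3295 - 1.7
= 2.6295 eV

2.6295


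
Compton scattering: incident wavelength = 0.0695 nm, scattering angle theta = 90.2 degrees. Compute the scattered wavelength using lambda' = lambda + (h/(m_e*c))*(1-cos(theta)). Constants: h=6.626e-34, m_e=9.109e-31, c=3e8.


Compton wavelength: h/(m_e*c) = 2.4247e-12 m
d_lambda = 2.4247e-12 * (1 - cos(90.2 deg))
= 2.4247e-12 * 1.003491
= 2.4332e-12 m = 0.002433 nm
lambda' = 0.0695 + 0.002433
= 0.071933 nm

0.071933


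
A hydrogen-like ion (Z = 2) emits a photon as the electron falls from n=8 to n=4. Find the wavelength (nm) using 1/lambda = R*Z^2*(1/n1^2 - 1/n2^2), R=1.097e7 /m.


1/lambda = R * Z^2 * (1/n1^2 - 1/n2^2)
= 1.097e7 * 2^2 * (1/4^2 - 1/8^2)
= 1.097e7 * 4 * (0.0625 - 0.015625)
= 2.0569e+06 /m
lambda = 1 / 2.0569e+06
= 486.1744 nm

486.1744


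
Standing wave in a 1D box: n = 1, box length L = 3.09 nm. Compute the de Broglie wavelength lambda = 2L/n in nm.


lambda = 2L / n
= 2 * 3.09 / 1
= 6.18 / 1
= 6.18 nm

6.18


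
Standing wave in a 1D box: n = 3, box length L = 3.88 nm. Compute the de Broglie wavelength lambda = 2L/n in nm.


lambda = 2L / n
= 2 * 3.88 / 3
= 7.76 / 3
= 2.5867 nm

2.5867


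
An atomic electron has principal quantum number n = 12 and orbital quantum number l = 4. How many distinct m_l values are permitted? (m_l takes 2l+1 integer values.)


m_l ranges from -l to +l in integer steps
So m_l goes from -4 to +4
Count = 2l + 1 = 2*4 + 1
= 9

9


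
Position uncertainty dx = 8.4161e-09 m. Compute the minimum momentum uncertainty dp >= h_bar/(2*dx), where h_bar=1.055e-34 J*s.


dp = h_bar / (2 * dx)
= 1.055e-34 / (2 * 8.4161e-09)
= 1.055e-34 / 1.6832e-08
= 6.2677e-27 kg*m/s

6.2677e-27


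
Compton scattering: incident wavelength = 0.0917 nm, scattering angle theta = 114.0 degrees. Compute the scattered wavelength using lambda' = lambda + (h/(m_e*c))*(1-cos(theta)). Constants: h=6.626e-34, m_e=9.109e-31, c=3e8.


Compton wavelength: h/(m_e*c) = 2.4247e-12 m
d_lambda = 2.4247e-12 * (1 - cos(114.0 deg))
= 2.4247e-12 * 1.406737
= 3.4109e-12 m = 0.003411 nm
lambda' = 0.0917 + 0.003411
= 0.095111 nm

0.095111


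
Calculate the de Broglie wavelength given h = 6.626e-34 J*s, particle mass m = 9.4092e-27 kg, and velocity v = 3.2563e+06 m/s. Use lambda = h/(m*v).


lambda = h / (m * v)
= 6.626e-34 / (9.4092e-27 * 3.2563e+06)
= 6.626e-34 / 3.0639e-20
= 2.1626e-14 m

2.1626e-14


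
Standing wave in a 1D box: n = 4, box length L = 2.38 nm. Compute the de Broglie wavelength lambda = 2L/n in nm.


lambda = 2L / n
= 2 * 2.38 / 4
= 4.76 / 4
= 1.19 nm

1.19


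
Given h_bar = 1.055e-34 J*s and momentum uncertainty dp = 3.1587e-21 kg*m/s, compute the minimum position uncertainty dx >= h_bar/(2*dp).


dx = h_bar / (2 * dp)
= 1.055e-34 / (2 * 3.1587e-21)
= 1.055e-34 / 6.3174e-21
= 1.6700e-14 m

1.6700e-14


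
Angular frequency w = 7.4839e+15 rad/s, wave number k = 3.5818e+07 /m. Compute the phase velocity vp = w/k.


vp = w / k
= 7.4839e+15 / 3.5818e+07
= 2.0894e+08 m/s

2.0894e+08


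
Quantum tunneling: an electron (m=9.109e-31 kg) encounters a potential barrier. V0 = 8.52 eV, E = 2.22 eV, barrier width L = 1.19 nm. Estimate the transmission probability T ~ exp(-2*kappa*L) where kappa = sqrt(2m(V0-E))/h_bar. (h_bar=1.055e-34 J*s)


V0 - E = 6.3 eV = 1.0093e-18 J
kappa = sqrt(2 * m * (V0-E)) / h_bar
= sqrt(2 * 9.109e-31 * 1.0093e-18) / 1.055e-34
= 1.2853e+10 /m
2*kappa*L = 2 * 1.2853e+10 * 1.19e-9
= 30.5898
T = exp(-30.5898) = 5.188319e-14

5.188319e-14


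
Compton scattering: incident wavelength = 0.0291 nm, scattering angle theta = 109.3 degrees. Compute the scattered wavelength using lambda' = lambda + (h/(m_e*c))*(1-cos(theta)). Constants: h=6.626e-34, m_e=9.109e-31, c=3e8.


Compton wavelength: h/(m_e*c) = 2.4247e-12 m
d_lambda = 2.4247e-12 * (1 - cos(109.3 deg))
= 2.4247e-12 * 1.330514
= 3.2261e-12 m = 0.003226 nm
lambda' = 0.0291 + 0.003226
= 0.032326 nm

0.032326


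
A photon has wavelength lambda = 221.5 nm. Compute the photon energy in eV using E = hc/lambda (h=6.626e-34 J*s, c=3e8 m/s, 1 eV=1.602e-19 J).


E = hc / lambda
= (6.626e-34)(3e8) / (221.5e-9)
= 1.9878e-25 / 2.2150e-07
= 8.9743e-19 J
Converting to eV: 8.9743e-19 / 1.602e-19
= 5.6019 eV

5.6019


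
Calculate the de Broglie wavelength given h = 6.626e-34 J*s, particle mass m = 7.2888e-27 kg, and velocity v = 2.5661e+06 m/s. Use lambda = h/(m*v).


lambda = h / (m * v)
= 6.626e-34 / (7.2888e-27 * 2.5661e+06)
= 6.626e-34 / 1.8704e-20
= 3.5426e-14 m

3.5426e-14


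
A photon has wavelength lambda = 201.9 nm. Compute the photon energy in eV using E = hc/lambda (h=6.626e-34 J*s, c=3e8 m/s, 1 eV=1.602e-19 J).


E = hc / lambda
= (6.626e-34)(3e8) / (201.9e-9)
= 1.9878e-25 / 2.0190e-07
= 9.8455e-19 J
Converting to eV: 9.8455e-19 / 1.602e-19
= 6.1457 eV

6.1457


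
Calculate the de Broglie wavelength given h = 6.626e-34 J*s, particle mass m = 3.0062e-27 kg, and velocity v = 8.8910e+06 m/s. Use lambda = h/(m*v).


lambda = h / (m * v)
= 6.626e-34 / (3.0062e-27 * 8.8910e+06)
= 6.626e-34 / 2.6728e-20
= 2.4790e-14 m

2.4790e-14


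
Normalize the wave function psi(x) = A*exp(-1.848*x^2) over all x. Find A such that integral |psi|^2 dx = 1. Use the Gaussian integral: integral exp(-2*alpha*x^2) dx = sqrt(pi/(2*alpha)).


integral |psi|^2 dx = A^2 * sqrt(pi/(2*alpha)) = 1
A^2 = sqrt(2*alpha/pi)
= sqrt(2 * 1.848 / pi)
= 1.084654
A = sqrt(1.084654)
= 1.0415

1.0415


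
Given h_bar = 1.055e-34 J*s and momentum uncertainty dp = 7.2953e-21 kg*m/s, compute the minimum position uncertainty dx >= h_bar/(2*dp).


dx = h_bar / (2 * dp)
= 1.055e-34 / (2 * 7.2953e-21)
= 1.055e-34 / 1.4591e-20
= 7.2307e-15 m

7.2307e-15


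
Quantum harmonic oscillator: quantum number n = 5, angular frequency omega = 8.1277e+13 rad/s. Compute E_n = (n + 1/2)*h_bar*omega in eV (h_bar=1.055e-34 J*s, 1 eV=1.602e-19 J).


E = (n + 1/2) * h_bar * omega
= (5 + 0.5) * 1.055e-34 * 8.1277e+13
= 5.5 * 8.5747e-21
= 4.7161e-20 J
= 0.2944 eV

0.2944


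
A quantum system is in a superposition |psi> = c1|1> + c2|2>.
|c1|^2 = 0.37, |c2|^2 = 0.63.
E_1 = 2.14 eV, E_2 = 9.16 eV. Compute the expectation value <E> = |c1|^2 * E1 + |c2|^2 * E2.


<E> = |c1|^2 * E1 + |c2|^2 * E2
= 0.37 * 2.14 + 0.63 * 9.16
= 0.7918 + 5.7708
= 6.5626 eV

6.5626


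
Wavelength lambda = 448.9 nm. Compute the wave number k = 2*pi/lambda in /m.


k = 2 * pi / lambda
= 6.2832 / (448.9e-9)
= 6.2832 / 4.4890e-07
= 1.3997e+07 /m

1.3997e+07


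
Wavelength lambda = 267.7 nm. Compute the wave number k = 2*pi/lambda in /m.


k = 2 * pi / lambda
= 6.2832 / (267.7e-9)
= 6.2832 / 2.6770e-07
= 2.3471e+07 /m

2.3471e+07


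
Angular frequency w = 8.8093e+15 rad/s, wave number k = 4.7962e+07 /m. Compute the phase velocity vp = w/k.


vp = w / k
= 8.8093e+15 / 4.7962e+07
= 1.8367e+08 m/s

1.8367e+08


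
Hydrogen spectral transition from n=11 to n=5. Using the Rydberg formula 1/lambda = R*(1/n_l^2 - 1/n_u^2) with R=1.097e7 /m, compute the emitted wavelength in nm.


1/lambda = R * (1/n_l^2 - 1/n_u^2)
= 1.097e7 * (1/5^2 - 1/11^2)
= 1.097e7 * (0.04 - 0.008264)
= 1.097e7 * 0.031736
= 3.4814e+05 /m
lambda = 1 / 3.4814e+05 = 2872.4172 nm

2872.4172


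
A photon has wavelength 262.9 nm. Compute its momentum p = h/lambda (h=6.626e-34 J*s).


p = h / lambda
= 6.626e-34 / (262.9e-9)
= 6.626e-34 / 2.6290e-07
= 2.5203e-27 kg*m/s

2.5203e-27


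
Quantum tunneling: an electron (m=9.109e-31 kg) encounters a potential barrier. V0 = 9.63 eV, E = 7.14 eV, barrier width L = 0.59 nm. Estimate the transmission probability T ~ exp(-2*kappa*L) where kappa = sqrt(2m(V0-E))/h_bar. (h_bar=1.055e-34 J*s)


V0 - E = 2.49 eV = 3.9890e-19 J
kappa = sqrt(2 * m * (V0-E)) / h_bar
= sqrt(2 * 9.109e-31 * 3.9890e-19) / 1.055e-34
= 8.0803e+09 /m
2*kappa*L = 2 * 8.0803e+09 * 0.59e-9
= 9.5348
T = exp(-9.5348) = 7.229300e-05

7.229300e-05


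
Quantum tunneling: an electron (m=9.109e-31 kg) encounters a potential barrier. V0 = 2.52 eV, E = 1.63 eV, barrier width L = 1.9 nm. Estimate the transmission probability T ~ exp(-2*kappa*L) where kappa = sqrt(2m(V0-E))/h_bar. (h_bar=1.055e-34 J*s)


V0 - E = 0.89 eV = 1.4258e-19 J
kappa = sqrt(2 * m * (V0-E)) / h_bar
= sqrt(2 * 9.109e-31 * 1.4258e-19) / 1.055e-34
= 4.8309e+09 /m
2*kappa*L = 2 * 4.8309e+09 * 1.9e-9
= 18.3573
T = exp(-18.3573) = 1.065480e-08

1.065480e-08


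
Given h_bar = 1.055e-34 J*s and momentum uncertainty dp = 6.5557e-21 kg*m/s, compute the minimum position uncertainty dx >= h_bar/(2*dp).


dx = h_bar / (2 * dp)
= 1.055e-34 / (2 * 6.5557e-21)
= 1.055e-34 / 1.3111e-20
= 8.0464e-15 m

8.0464e-15


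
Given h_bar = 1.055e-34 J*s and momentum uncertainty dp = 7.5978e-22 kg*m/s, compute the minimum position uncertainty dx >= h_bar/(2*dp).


dx = h_bar / (2 * dp)
= 1.055e-34 / (2 * 7.5978e-22)
= 1.055e-34 / 1.5196e-21
= 6.9428e-14 m

6.9428e-14


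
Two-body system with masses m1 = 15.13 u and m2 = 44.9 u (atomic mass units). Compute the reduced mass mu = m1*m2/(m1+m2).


mu = m1 * m2 / (m1 + m2)
= 15.13 * 44.9 / (15.13 + 44.9)
= 679.337 / 60.03
= 11.3166 u

11.3166


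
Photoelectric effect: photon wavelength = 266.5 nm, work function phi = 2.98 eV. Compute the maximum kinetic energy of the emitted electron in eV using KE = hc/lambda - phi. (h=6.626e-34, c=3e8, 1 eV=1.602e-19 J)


E_photon = hc / lambda
= (6.626e-34)(3e8) / (266.5e-9)
= 7.4589e-19 J
= 4.656 eV
KE = E_photon - phi
= 4.656 - 2.98
= 1.676 eV

1.676


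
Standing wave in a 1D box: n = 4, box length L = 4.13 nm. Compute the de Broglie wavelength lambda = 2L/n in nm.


lambda = 2L / n
= 2 * 4.13 / 4
= 8.26 / 4
= 2.065 nm

2.065


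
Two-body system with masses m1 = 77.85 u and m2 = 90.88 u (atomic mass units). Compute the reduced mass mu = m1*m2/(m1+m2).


mu = m1 * m2 / (m1 + m2)
= 77.85 * 90.88 / (77.85 + 90.88)
= 7075.008 / 168.73
= 41.9309 u

41.9309


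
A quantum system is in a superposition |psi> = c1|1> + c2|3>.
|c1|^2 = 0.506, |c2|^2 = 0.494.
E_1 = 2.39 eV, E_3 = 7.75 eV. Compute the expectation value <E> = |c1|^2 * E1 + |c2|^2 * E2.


<E> = |c1|^2 * E1 + |c2|^2 * E2
= 0.506 * 2.39 + 0.494 * 7.75
= 1.2093 + 3.8285
= 5.0378 eV

5.0378


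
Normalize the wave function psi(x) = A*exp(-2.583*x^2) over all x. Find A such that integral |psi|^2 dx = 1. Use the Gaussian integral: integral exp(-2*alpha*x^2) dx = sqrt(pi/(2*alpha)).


integral |psi|^2 dx = A^2 * sqrt(pi/(2*alpha)) = 1
A^2 = sqrt(2*alpha/pi)
= sqrt(2 * 2.583 / pi)
= 1.282337
A = sqrt(1.282337)
= 1.1324

1.1324


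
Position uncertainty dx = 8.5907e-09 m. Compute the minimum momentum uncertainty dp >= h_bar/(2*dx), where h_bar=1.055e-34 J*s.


dp = h_bar / (2 * dx)
= 1.055e-34 / (2 * 8.5907e-09)
= 1.055e-34 / 1.7181e-08
= 6.1404e-27 kg*m/s

6.1404e-27


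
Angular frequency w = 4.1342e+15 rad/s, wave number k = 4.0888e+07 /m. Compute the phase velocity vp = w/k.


vp = w / k
= 4.1342e+15 / 4.0888e+07
= 1.0111e+08 m/s

1.0111e+08


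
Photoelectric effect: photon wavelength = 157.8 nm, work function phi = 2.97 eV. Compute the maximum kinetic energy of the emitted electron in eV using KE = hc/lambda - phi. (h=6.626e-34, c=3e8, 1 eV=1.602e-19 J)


E_photon = hc / lambda
= (6.626e-34)(3e8) / (157.8e-9)
= 1.2597e-18 J
= 7.8633 eV
KE = E_photon - phi
= 7.8633 - 2.97
= 4.8933 eV

4.8933


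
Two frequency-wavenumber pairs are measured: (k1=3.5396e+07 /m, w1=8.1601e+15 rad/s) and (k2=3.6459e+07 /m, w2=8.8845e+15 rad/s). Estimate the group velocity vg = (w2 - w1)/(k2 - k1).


vg = (w2 - w1) / (k2 - k1)
= (8.8845e+15 - 8.1601e+15) / (3.6459e+07 - 3.5396e+07)
= 7.2440e+14 / 1.0630e+06
= 6.8147e+08 m/s

6.8147e+08


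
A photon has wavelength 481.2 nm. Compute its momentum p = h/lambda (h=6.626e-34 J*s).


p = h / lambda
= 6.626e-34 / (481.2e-9)
= 6.626e-34 / 4.8120e-07
= 1.3770e-27 kg*m/s

1.3770e-27


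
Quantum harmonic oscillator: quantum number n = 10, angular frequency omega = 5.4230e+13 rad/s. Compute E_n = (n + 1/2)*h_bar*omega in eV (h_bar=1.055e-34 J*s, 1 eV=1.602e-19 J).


E = (n + 1/2) * h_bar * omega
= (10 + 0.5) * 1.055e-34 * 5.4230e+13
= 10.5 * 5.7213e-21
= 6.0073e-20 J
= 0.375 eV

0.375


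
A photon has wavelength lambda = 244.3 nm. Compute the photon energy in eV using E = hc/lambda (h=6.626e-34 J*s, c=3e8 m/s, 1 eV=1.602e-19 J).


E = hc / lambda
= (6.626e-34)(3e8) / (244.3e-9)
= 1.9878e-25 / 2.4430e-07
= 8.1367e-19 J
Converting to eV: 8.1367e-19 / 1.602e-19
= 5.0791 eV

5.0791


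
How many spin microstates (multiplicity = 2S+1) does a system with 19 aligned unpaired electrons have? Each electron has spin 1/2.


Total spin S = N * (1/2) = 19 * 0.5 = 9.5
Spin multiplicity = 2S + 1
= 2 * 9.5 + 1
= 20

20


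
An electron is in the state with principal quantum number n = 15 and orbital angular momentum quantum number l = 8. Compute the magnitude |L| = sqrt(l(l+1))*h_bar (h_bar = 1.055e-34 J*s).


L = sqrt(l*(l+1)) * h_bar
= sqrt(8 * 9) * 1.055e-34
= sqrt(72) * 1.055e-34
= 8.4853 * 1.055e-34
= 8.9520e-34 J*s

8.9520e-34


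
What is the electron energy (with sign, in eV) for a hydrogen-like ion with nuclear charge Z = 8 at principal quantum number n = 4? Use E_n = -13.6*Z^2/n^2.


E_n = -13.6 * Z^2 / n^2
= -13.6 * 8^2 / 4^2
= -13.6 * 64 / 16
= -54.4 eV

-54.4


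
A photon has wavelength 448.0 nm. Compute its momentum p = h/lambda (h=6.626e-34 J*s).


p = h / lambda
= 6.626e-34 / (448.0e-9)
= 6.626e-34 / 4.4800e-07
= 1.4790e-27 kg*m/s

1.4790e-27


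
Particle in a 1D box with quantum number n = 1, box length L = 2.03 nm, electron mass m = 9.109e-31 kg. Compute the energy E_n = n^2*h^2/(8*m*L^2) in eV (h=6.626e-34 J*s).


E = n^2 * h^2 / (8 * m * L^2)
= 1^2 * (6.626e-34)^2 / (8 * 9.109e-31 * (2.03e-9)^2)
= 1 * 4.3904e-67 / (8 * 9.109e-31 * 4.1209e-18)
= 1.4620e-20 J
= 0.0913 eV

0.0913


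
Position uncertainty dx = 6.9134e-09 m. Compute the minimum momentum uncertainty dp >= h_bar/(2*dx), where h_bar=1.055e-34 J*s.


dp = h_bar / (2 * dx)
= 1.055e-34 / (2 * 6.9134e-09)
= 1.055e-34 / 1.3827e-08
= 7.6301e-27 kg*m/s

7.6301e-27


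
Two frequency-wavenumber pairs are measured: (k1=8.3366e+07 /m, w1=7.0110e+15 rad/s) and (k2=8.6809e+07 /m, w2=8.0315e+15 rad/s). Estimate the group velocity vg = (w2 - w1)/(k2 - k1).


vg = (w2 - w1) / (k2 - k1)
= (8.0315e+15 - 7.0110e+15) / (8.6809e+07 - 8.3366e+07)
= 1.0205e+15 / 3.4430e+06
= 2.9640e+08 m/s

2.9640e+08


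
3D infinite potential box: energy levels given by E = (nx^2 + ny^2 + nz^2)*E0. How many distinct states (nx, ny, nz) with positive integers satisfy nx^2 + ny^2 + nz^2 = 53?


Enumerate all (nx, ny, nz) with nx^2 + ny^2 + nz^2 = 53:
(1,4,6)
(1,6,4)
(4,1,6)
(4,6,1)
(6,1,4)
(6,4,1)
Total degeneracy = 6

6


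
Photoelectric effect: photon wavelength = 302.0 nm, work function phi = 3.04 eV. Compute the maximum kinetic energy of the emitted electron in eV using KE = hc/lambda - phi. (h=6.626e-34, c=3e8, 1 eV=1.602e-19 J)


E_photon = hc / lambda
= (6.626e-34)(3e8) / (302.0e-9)
= 6.5821e-19 J
= 4.1087 eV
KE = E_photon - phi
= 4.1087 - 3.04
= 1.0687 eV

1.0687


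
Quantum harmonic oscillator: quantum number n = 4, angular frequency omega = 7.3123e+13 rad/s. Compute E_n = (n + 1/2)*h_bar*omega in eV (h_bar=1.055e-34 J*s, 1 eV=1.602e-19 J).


E = (n + 1/2) * h_bar * omega
= (4 + 0.5) * 1.055e-34 * 7.3123e+13
= 4.5 * 7.7145e-21
= 3.4715e-20 J
= 0.2167 eV

0.2167


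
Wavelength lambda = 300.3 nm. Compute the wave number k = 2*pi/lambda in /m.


k = 2 * pi / lambda
= 6.2832 / (300.3e-9)
= 6.2832 / 3.0030e-07
= 2.0923e+07 /m

2.0923e+07


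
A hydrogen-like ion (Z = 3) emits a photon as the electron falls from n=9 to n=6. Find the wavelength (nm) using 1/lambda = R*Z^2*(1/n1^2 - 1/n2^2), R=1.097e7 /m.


1/lambda = R * Z^2 * (1/n1^2 - 1/n2^2)
= 1.097e7 * 3^2 * (1/6^2 - 1/9^2)
= 1.097e7 * 9 * (0.027778 - 0.012346)
= 1.5236e+06 /m
lambda = 1 / 1.5236e+06
= 656.3355 nm

656.3355


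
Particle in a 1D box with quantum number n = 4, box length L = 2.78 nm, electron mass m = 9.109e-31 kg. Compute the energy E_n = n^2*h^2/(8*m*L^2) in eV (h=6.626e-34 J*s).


E = n^2 * h^2 / (8 * m * L^2)
= 4^2 * (6.626e-34)^2 / (8 * 9.109e-31 * (2.78e-9)^2)
= 16 * 4.3904e-67 / (8 * 9.109e-31 * 7.7284e-18)
= 1.2473e-19 J
= 0.7786 eV

0.7786


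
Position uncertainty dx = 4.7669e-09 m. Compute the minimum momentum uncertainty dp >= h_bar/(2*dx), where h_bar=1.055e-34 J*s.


dp = h_bar / (2 * dx)
= 1.055e-34 / (2 * 4.7669e-09)
= 1.055e-34 / 9.5338e-09
= 1.1066e-26 kg*m/s

1.1066e-26


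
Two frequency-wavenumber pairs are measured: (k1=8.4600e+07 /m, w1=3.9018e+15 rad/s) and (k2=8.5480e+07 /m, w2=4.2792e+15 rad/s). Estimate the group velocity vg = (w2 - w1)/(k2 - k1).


vg = (w2 - w1) / (k2 - k1)
= (4.2792e+15 - 3.9018e+15) / (8.5480e+07 - 8.4600e+07)
= 3.7740e+14 / 8.8000e+05
= 4.2886e+08 m/s

4.2886e+08


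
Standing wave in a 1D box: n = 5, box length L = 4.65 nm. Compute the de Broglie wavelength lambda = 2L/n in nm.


lambda = 2L / n
= 2 * 4.65 / 5
= 9.3 / 5
= 1.86 nm

1.86


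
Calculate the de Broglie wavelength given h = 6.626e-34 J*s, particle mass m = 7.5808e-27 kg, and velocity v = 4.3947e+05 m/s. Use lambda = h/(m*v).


lambda = h / (m * v)
= 6.626e-34 / (7.5808e-27 * 4.3947e+05)
= 6.626e-34 / 3.3315e-21
= 1.9889e-13 m

1.9889e-13


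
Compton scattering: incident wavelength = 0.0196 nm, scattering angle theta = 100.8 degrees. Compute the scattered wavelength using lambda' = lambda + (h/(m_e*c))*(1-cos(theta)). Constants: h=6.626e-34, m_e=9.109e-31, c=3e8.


Compton wavelength: h/(m_e*c) = 2.4247e-12 m
d_lambda = 2.4247e-12 * (1 - cos(100.8 deg))
= 2.4247e-12 * 1.187381
= 2.8791e-12 m = 0.002879 nm
lambda' = 0.0196 + 0.002879
= 0.022479 nm

0.022479


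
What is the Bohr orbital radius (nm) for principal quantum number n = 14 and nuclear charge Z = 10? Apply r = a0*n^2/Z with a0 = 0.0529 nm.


r = a0 * n^2 / Z
= 0.0529 * 14^2 / 10
= 0.0529 * 196 / 10
= 1.0368 nm

1.0368


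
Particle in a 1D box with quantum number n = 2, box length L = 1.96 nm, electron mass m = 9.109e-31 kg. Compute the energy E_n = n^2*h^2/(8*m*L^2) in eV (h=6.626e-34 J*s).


E = n^2 * h^2 / (8 * m * L^2)
= 2^2 * (6.626e-34)^2 / (8 * 9.109e-31 * (1.96e-9)^2)
= 4 * 4.3904e-67 / (8 * 9.109e-31 * 3.8416e-18)
= 6.2732e-20 J
= 0.3916 eV

0.3916


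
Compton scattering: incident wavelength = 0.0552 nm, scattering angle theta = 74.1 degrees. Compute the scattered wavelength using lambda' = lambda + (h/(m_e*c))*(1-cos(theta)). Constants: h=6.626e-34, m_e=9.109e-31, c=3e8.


Compton wavelength: h/(m_e*c) = 2.4247e-12 m
d_lambda = 2.4247e-12 * (1 - cos(74.1 deg))
= 2.4247e-12 * 0.726041
= 1.7604e-12 m = 0.00176 nm
lambda' = 0.0552 + 0.00176
= 0.05696 nm

0.05696


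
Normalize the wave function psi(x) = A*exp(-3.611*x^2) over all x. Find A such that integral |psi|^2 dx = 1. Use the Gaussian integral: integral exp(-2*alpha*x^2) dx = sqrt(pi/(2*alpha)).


integral |psi|^2 dx = A^2 * sqrt(pi/(2*alpha)) = 1
A^2 = sqrt(2*alpha/pi)
= sqrt(2 * 3.611 / pi)
= 1.516191
A = sqrt(1.516191)
= 1.2313

1.2313


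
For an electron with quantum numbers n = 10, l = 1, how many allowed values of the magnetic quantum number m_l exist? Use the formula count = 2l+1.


m_l ranges from -l to +l in integer steps
So m_l goes from -1 to +1
Count = 2l + 1 = 2*1 + 1
= 3

3


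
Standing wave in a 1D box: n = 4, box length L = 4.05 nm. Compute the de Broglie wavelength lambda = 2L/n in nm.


lambda = 2L / n
= 2 * 4.05 / 4
= 8.1 / 4
= 2.025 nm

2.025


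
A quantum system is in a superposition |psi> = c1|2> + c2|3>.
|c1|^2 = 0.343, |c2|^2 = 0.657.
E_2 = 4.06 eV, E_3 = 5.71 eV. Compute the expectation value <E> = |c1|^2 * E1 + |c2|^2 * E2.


<E> = |c1|^2 * E1 + |c2|^2 * E2
= 0.343 * 4.06 + 0.657 * 5.71
= 1.3926 + 3.7515
= 5.1441 eV

5.1441


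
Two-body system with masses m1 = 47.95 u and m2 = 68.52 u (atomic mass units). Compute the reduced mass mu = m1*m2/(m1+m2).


mu = m1 * m2 / (m1 + m2)
= 47.95 * 68.52 / (47.95 + 68.52)
= 3285.534 / 116.47
= 28.2093 u

28.2093


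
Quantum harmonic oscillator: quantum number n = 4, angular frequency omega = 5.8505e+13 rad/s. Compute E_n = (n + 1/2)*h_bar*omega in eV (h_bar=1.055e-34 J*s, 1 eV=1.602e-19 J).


E = (n + 1/2) * h_bar * omega
= (4 + 0.5) * 1.055e-34 * 5.8505e+13
= 4.5 * 6.1723e-21
= 2.7775e-20 J
= 0.1734 eV

0.1734


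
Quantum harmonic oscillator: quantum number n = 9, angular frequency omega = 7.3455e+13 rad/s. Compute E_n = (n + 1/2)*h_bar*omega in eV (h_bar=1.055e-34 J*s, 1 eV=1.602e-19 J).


E = (n + 1/2) * h_bar * omega
= (9 + 0.5) * 1.055e-34 * 7.3455e+13
= 9.5 * 7.7495e-21
= 7.3620e-20 J
= 0.4596 eV

0.4596


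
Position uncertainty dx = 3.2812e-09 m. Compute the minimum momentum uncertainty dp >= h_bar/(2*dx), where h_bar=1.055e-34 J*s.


dp = h_bar / (2 * dx)
= 1.055e-34 / (2 * 3.2812e-09)
= 1.055e-34 / 6.5624e-09
= 1.6076e-26 kg*m/s

1.6076e-26


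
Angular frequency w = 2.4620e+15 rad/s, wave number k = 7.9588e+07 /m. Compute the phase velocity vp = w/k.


vp = w / k
= 2.4620e+15 / 7.9588e+07
= 3.0934e+07 m/s

3.0934e+07


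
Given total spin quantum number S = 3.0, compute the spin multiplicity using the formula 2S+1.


Spin multiplicity = 2S + 1
= 2 * 3.0 + 1
= 6.0 + 1
= 7

7


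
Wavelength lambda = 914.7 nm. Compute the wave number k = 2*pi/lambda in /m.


k = 2 * pi / lambda
= 6.2832 / (914.7e-9)
= 6.2832 / 9.1470e-07
= 6.8691e+06 /m

6.8691e+06


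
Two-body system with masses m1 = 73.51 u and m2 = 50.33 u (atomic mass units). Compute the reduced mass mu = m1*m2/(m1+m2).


mu = m1 * m2 / (m1 + m2)
= 73.51 * 50.33 / (73.51 + 50.33)
= 3699.7583 / 123.84
= 29.8753 u

29.8753


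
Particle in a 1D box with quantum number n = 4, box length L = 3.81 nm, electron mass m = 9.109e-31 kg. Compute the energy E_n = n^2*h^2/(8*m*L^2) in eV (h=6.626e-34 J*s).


E = n^2 * h^2 / (8 * m * L^2)
= 4^2 * (6.626e-34)^2 / (8 * 9.109e-31 * (3.81e-9)^2)
= 16 * 4.3904e-67 / (8 * 9.109e-31 * 1.4516e-17)
= 6.6407e-20 J
= 0.4145 eV

0.4145


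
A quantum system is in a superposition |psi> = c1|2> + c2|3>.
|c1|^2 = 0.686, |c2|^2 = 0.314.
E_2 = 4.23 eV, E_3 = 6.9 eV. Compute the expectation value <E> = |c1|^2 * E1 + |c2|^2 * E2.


<E> = |c1|^2 * E1 + |c2|^2 * E2
= 0.686 * 4.23 + 0.314 * 6.9
= 2.9018 + 2.1666
= 5.0684 eV

5.0684


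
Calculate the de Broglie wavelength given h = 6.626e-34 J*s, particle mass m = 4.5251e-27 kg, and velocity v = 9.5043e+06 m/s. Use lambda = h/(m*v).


lambda = h / (m * v)
= 6.626e-34 / (4.5251e-27 * 9.5043e+06)
= 6.626e-34 / 4.3008e-20
= 1.5406e-14 m

1.5406e-14


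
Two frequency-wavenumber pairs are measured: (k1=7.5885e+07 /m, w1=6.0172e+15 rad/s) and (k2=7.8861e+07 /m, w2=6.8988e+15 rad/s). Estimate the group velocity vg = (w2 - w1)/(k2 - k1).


vg = (w2 - w1) / (k2 - k1)
= (6.8988e+15 - 6.0172e+15) / (7.8861e+07 - 7.5885e+07)
= 8.8160e+14 / 2.9760e+06
= 2.9624e+08 m/s

2.9624e+08


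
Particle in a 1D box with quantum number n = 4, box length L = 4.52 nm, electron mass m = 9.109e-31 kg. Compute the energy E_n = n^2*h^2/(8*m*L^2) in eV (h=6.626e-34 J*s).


E = n^2 * h^2 / (8 * m * L^2)
= 4^2 * (6.626e-34)^2 / (8 * 9.109e-31 * (4.52e-9)^2)
= 16 * 4.3904e-67 / (8 * 9.109e-31 * 2.0430e-17)
= 4.7183e-20 J
= 0.2945 eV

0.2945


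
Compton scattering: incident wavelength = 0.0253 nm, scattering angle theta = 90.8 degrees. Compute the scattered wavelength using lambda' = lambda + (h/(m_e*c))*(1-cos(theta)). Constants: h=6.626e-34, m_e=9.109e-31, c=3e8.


Compton wavelength: h/(m_e*c) = 2.4247e-12 m
d_lambda = 2.4247e-12 * (1 - cos(90.8 deg))
= 2.4247e-12 * 1.013962
= 2.4586e-12 m = 0.002459 nm
lambda' = 0.0253 + 0.002459
= 0.027759 nm

0.027759


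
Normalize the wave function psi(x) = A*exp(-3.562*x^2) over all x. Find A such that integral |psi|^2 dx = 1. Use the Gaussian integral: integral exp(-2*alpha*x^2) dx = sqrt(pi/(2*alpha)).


integral |psi|^2 dx = A^2 * sqrt(pi/(2*alpha)) = 1
A^2 = sqrt(2*alpha/pi)
= sqrt(2 * 3.562 / pi)
= 1.505868
A = sqrt(1.505868)
= 1.2271

1.2271


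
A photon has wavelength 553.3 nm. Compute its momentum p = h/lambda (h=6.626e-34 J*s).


p = h / lambda
= 6.626e-34 / (553.3e-9)
= 6.626e-34 / 5.5330e-07
= 1.1975e-27 kg*m/s

1.1975e-27


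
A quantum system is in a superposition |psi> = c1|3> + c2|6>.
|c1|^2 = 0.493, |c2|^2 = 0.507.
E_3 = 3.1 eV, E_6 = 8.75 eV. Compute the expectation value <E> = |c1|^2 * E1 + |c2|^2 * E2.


<E> = |c1|^2 * E1 + |c2|^2 * E2
= 0.493 * 3.1 + 0.507 * 8.75
= 1.5283 + 4.4363
= 5.9646 eV

5.9646


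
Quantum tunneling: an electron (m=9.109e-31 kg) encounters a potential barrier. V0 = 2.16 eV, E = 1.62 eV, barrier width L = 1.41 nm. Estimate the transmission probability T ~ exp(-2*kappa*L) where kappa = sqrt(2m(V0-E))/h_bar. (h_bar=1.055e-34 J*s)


V0 - E = 0.54 eV = 8.6508e-20 J
kappa = sqrt(2 * m * (V0-E)) / h_bar
= sqrt(2 * 9.109e-31 * 8.6508e-20) / 1.055e-34
= 3.7629e+09 /m
2*kappa*L = 2 * 3.7629e+09 * 1.41e-9
= 10.6115
T = exp(-10.6115) = 2.463211e-05

2.463211e-05


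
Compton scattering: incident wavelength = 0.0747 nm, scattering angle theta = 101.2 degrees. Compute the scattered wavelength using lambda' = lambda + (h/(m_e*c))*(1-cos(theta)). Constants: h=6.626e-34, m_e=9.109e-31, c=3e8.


Compton wavelength: h/(m_e*c) = 2.4247e-12 m
d_lambda = 2.4247e-12 * (1 - cos(101.2 deg))
= 2.4247e-12 * 1.194234
= 2.8957e-12 m = 0.002896 nm
lambda' = 0.0747 + 0.002896
= 0.077596 nm

0.077596


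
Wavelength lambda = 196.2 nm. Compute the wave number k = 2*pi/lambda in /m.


k = 2 * pi / lambda
= 6.2832 / (196.2e-9)
= 6.2832 / 1.9620e-07
= 3.2024e+07 /m

3.2024e+07


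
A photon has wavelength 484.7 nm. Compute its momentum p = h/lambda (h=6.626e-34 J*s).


p = h / lambda
= 6.626e-34 / (484.7e-9)
= 6.626e-34 / 4.8470e-07
= 1.3670e-27 kg*m/s

1.3670e-27


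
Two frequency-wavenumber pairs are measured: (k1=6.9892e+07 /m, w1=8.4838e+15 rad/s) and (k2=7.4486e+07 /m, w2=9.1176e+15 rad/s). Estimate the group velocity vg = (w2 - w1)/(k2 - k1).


vg = (w2 - w1) / (k2 - k1)
= (9.1176e+15 - 8.4838e+15) / (7.4486e+07 - 6.9892e+07)
= 6.3380e+14 / 4.5940e+06
= 1.3796e+08 m/s

1.3796e+08


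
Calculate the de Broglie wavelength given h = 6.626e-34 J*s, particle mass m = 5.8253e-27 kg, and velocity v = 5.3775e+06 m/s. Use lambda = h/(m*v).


lambda = h / (m * v)
= 6.626e-34 / (5.8253e-27 * 5.3775e+06)
= 6.626e-34 / 3.1326e-20
= 2.1152e-14 m

2.1152e-14


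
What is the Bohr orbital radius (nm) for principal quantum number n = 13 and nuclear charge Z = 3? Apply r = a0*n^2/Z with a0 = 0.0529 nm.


r = a0 * n^2 / Z
= 0.0529 * 13^2 / 3
= 0.0529 * 169 / 3
= 2.98 nm

2.98


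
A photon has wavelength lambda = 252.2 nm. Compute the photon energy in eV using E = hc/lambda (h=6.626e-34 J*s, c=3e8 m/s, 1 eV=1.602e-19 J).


E = hc / lambda
= (6.626e-34)(3e8) / (252.2e-9)
= 1.9878e-25 / 2.5220e-07
= 7.8818e-19 J
Converting to eV: 7.8818e-19 / 1.602e-19
= 4.92 eV

4.92


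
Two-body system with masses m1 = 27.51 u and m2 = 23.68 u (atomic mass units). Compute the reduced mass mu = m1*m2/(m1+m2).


mu = m1 * m2 / (m1 + m2)
= 27.51 * 23.68 / (27.51 + 23.68)
= 651.4368 / 51.19
= 12.7259 u

12.7259


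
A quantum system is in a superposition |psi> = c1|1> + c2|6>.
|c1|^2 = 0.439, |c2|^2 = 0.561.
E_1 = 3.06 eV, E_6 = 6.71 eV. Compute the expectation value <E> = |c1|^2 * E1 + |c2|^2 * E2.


<E> = |c1|^2 * E1 + |c2|^2 * E2
= 0.439 * 3.06 + 0.561 * 6.71
= 1.3433 + 3.7643
= 5.1077 eV

5.1077


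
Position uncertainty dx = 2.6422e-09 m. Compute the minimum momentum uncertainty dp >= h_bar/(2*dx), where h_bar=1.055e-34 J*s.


dp = h_bar / (2 * dx)
= 1.055e-34 / (2 * 2.6422e-09)
= 1.055e-34 / 5.2844e-09
= 1.9964e-26 kg*m/s

1.9964e-26


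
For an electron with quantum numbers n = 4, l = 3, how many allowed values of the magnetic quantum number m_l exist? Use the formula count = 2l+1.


m_l ranges from -l to +l in integer steps
So m_l goes from -3 to +3
Count = 2l + 1 = 2*3 + 1
= 7

7


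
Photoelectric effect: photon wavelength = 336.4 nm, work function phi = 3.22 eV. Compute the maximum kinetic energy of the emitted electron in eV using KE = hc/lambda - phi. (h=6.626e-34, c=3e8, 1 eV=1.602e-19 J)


E_photon = hc / lambda
= (6.626e-34)(3e8) / (336.4e-9)
= 5.9090e-19 J
= 3.6885 eV
KE = E_photon - phi
= 3.6885 - 3.22
= 0.4685 eV

0.4685


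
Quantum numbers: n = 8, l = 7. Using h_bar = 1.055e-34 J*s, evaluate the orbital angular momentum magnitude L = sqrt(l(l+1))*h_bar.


L = sqrt(l*(l+1)) * h_bar
= sqrt(7 * 8) * 1.055e-34
= sqrt(56) * 1.055e-34
= 7.4833 * 1.055e-34
= 7.8949e-34 J*s

7.8949e-34


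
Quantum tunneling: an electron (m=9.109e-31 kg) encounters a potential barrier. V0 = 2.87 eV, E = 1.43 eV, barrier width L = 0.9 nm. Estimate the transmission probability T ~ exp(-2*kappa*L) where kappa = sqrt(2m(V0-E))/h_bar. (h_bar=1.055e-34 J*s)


V0 - E = 1.44 eV = 2.3069e-19 J
kappa = sqrt(2 * m * (V0-E)) / h_bar
= sqrt(2 * 9.109e-31 * 2.3069e-19) / 1.055e-34
= 6.1448e+09 /m
2*kappa*L = 2 * 6.1448e+09 * 0.9e-9
= 11.0607
T = exp(-11.0607) = 1.571795e-05

1.571795e-05


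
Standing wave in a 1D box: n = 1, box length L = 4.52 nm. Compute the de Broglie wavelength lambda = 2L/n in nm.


lambda = 2L / n
= 2 * 4.52 / 1
= 9.04 / 1
= 9.04 nm

9.04


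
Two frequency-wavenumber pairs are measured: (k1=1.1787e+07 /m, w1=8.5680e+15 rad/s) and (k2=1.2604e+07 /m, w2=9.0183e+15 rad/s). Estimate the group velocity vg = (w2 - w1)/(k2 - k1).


vg = (w2 - w1) / (k2 - k1)
= (9.0183e+15 - 8.5680e+15) / (1.2604e+07 - 1.1787e+07)
= 4.5030e+14 / 8.1700e+05
= 5.5116e+08 m/s

5.5116e+08


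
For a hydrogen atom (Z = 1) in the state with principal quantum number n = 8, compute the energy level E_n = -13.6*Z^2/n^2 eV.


E_n = -13.6 * Z^2 / n^2
= -13.6 * 1^2 / 8^2
= -13.6 * 1 / 64
= -0.2125 eV

-0.2125


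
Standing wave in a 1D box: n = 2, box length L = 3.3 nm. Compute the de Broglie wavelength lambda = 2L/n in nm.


lambda = 2L / n
= 2 * 3.3 / 2
= 6.6 / 2
= 3.3 nm

3.3


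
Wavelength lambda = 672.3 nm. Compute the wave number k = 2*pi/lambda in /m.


k = 2 * pi / lambda
= 6.2832 / (672.3e-9)
= 6.2832 / 6.7230e-07
= 9.3458e+06 /m

9.3458e+06


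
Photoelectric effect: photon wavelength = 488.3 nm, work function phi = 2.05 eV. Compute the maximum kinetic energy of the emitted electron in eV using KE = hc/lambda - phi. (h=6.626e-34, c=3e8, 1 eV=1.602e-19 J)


E_photon = hc / lambda
= (6.626e-34)(3e8) / (488.3e-9)
= 4.0709e-19 J
= 2.5411 eV
KE = E_photon - phi
= 2.5411 - 2.05
= 0.4911 eV

0.4911


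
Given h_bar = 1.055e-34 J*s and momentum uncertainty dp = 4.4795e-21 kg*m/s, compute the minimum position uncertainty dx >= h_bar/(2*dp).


dx = h_bar / (2 * dp)
= 1.055e-34 / (2 * 4.4795e-21)
= 1.055e-34 / 8.9590e-21
= 1.1776e-14 m

1.1776e-14


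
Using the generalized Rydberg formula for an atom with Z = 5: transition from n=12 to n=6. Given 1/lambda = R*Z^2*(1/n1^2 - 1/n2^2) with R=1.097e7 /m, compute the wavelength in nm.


1/lambda = R * Z^2 * (1/n1^2 - 1/n2^2)
= 1.097e7 * 5^2 * (1/6^2 - 1/12^2)
= 1.097e7 * 25 * (0.027778 - 0.006944)
= 5.7135e+06 /m
lambda = 1 / 5.7135e+06
= 175.0228 nm

175.0228


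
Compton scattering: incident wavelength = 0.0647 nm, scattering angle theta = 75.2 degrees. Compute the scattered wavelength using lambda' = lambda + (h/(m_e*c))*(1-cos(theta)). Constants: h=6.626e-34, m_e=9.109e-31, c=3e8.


Compton wavelength: h/(m_e*c) = 2.4247e-12 m
d_lambda = 2.4247e-12 * (1 - cos(75.2 deg))
= 2.4247e-12 * 0.744554
= 1.8053e-12 m = 0.001805 nm
lambda' = 0.0647 + 0.001805
= 0.066505 nm

0.066505


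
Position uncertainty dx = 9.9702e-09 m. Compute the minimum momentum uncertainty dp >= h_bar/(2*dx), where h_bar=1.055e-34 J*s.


dp = h_bar / (2 * dx)
= 1.055e-34 / (2 * 9.9702e-09)
= 1.055e-34 / 1.9940e-08
= 5.2908e-27 kg*m/s

5.2908e-27


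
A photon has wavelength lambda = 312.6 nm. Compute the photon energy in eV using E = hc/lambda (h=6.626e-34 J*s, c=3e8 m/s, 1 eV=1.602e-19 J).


E = hc / lambda
= (6.626e-34)(3e8) / (312.6e-9)
= 1.9878e-25 / 3.1260e-07
= 6.3589e-19 J
Converting to eV: 6.3589e-19 / 1.602e-19
= 3.9694 eV

3.9694


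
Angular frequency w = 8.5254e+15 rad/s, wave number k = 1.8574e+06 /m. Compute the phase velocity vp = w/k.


vp = w / k
= 8.5254e+15 / 1.8574e+06
= 4.5900e+09 m/s

4.5900e+09


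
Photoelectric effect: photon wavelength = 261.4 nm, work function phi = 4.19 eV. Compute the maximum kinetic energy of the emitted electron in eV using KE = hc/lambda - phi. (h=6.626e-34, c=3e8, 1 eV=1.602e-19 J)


E_photon = hc / lambda
= (6.626e-34)(3e8) / (261.4e-9)
= 7.6044e-19 J
= 4.7468 eV
KE = E_photon - phi
= 4.7468 - 4.19
= 0.5568 eV

0.5568


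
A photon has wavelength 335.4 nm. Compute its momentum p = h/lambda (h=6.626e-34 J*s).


p = h / lambda
= 6.626e-34 / (335.4e-9)
= 6.626e-34 / 3.3540e-07
= 1.9756e-27 kg*m/s

1.9756e-27


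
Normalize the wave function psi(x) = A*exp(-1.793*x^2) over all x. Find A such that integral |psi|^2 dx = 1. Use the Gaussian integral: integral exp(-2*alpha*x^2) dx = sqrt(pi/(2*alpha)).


integral |psi|^2 dx = A^2 * sqrt(pi/(2*alpha)) = 1
A^2 = sqrt(2*alpha/pi)
= sqrt(2 * 1.793 / pi)
= 1.068391
A = sqrt(1.068391)
= 1.0336

1.0336


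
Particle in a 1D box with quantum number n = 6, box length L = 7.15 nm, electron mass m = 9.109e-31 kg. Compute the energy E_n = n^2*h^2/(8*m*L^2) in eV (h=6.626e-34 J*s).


E = n^2 * h^2 / (8 * m * L^2)
= 6^2 * (6.626e-34)^2 / (8 * 9.109e-31 * (7.15e-9)^2)
= 36 * 4.3904e-67 / (8 * 9.109e-31 * 5.1123e-17)
= 4.2426e-20 J
= 0.2648 eV

0.2648


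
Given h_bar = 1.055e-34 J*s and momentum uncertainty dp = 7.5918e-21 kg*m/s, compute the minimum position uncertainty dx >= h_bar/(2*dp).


dx = h_bar / (2 * dp)
= 1.055e-34 / (2 * 7.5918e-21)
= 1.055e-34 / 1.5184e-20
= 6.9483e-15 m

6.9483e-15


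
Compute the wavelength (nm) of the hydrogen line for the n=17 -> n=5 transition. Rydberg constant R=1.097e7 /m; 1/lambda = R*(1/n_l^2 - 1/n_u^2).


1/lambda = R * (1/n_l^2 - 1/n_u^2)
= 1.097e7 * (1/5^2 - 1/17^2)
= 1.097e7 * (0.04 - 0.00346)
= 1.097e7 * 0.03654
= 4.0084e+05 /m
lambda = 1 / 4.0084e+05 = 2494.7515 nm

2494.7515


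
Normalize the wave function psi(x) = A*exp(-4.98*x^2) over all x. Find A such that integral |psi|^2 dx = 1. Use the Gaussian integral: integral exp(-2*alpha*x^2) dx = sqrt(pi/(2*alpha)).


integral |psi|^2 dx = A^2 * sqrt(pi/(2*alpha)) = 1
A^2 = sqrt(2*alpha/pi)
= sqrt(2 * 4.98 / pi)
= 1.780552
A = sqrt(1.780552)
= 1.3344

1.3344


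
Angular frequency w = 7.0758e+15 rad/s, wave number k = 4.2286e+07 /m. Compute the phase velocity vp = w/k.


vp = w / k
= 7.0758e+15 / 4.2286e+07
= 1.6733e+08 m/s

1.6733e+08


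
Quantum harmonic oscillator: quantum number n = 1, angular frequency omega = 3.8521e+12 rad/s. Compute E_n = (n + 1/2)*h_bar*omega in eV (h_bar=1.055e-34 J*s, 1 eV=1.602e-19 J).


E = (n + 1/2) * h_bar * omega
= (1 + 0.5) * 1.055e-34 * 3.8521e+12
= 1.5 * 4.0640e-22
= 6.0959e-22 J
= 0.0038 eV

0.0038
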